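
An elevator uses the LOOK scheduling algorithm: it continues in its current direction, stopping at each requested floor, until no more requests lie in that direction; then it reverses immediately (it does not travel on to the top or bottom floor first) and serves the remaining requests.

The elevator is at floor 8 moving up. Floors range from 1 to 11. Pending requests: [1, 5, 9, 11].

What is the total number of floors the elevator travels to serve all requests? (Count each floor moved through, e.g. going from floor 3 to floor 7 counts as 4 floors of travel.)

Answer: 13

Derivation:
Start at floor 8 moving up, LOOK stop order: [9, 11, 5, 1]
  8 → 9: |9-8| = 1, total = 1
  9 → 11: |11-9| = 2, total = 3
  11 → 5: |5-11| = 6, total = 9
  5 → 1: |1-5| = 4, total = 13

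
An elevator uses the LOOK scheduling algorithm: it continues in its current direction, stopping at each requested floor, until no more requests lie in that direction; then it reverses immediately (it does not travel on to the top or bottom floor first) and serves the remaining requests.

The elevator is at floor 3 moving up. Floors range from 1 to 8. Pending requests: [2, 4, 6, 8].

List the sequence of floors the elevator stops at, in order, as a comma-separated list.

Current: 3, moving UP
Serve above first (ascending): [4, 6, 8]
Then reverse, serve below (descending): [2]

Answer: 4, 6, 8, 2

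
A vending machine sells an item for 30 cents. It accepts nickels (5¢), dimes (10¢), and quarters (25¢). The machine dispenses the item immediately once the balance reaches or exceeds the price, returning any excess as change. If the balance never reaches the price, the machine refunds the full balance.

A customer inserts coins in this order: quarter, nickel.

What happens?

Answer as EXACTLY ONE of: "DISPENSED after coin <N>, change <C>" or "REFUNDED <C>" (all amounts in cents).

Answer: DISPENSED after coin 2, change 0

Derivation:
Price: 30¢
Coin 1 (quarter, 25¢): balance = 25¢
Coin 2 (nickel, 5¢): balance = 30¢
  → balance >= price → DISPENSE, change = 30 - 30 = 0¢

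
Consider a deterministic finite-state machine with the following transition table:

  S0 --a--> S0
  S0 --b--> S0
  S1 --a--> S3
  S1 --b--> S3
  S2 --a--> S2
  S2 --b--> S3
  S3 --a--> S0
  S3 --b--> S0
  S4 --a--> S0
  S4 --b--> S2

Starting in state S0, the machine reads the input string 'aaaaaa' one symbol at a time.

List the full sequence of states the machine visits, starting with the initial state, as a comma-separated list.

Answer: S0, S0, S0, S0, S0, S0, S0

Derivation:
Start: S0
  read 'a': S0 --a--> S0
  read 'a': S0 --a--> S0
  read 'a': S0 --a--> S0
  read 'a': S0 --a--> S0
  read 'a': S0 --a--> S0
  read 'a': S0 --a--> S0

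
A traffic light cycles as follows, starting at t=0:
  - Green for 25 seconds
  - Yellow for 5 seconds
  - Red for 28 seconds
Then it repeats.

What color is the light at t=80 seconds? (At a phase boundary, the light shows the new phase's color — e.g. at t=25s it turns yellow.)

Cycle length = 25 + 5 + 28 = 58s
t = 80, phase_t = 80 mod 58 = 22
22 < 25 (green end) → GREEN

Answer: green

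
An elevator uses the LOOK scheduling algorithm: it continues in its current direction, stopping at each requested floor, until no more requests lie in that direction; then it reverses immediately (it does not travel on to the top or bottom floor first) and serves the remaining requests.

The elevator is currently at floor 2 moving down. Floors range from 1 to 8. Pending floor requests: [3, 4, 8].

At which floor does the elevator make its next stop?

Current floor: 2, direction: down
Requests above: [3, 4, 8]
Requests below: []
Moving down but no requests below → reverse; nearest above is min([3, 4, 8]) = 3

Answer: 3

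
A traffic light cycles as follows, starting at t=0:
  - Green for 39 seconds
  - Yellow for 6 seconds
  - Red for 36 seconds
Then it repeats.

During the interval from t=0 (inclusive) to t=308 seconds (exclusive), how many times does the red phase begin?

Answer: 4

Derivation:
Cycle = 39+6+36 = 81s
red phase starts at t = k*81 + 45 for k=0,1,2,...
Need k*81+45 < 308 → k < 3.247
k ∈ {0, ..., 3} → 4 starts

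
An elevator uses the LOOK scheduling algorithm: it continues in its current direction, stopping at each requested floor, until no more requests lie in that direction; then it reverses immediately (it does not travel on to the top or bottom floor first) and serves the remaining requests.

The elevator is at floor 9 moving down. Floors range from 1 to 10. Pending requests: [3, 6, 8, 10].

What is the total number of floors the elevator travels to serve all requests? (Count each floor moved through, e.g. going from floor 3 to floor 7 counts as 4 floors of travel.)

Start at floor 9 moving down, LOOK stop order: [8, 6, 3, 10]
  9 → 8: |8-9| = 1, total = 1
  8 → 6: |6-8| = 2, total = 3
  6 → 3: |3-6| = 3, total = 6
  3 → 10: |10-3| = 7, total = 13

Answer: 13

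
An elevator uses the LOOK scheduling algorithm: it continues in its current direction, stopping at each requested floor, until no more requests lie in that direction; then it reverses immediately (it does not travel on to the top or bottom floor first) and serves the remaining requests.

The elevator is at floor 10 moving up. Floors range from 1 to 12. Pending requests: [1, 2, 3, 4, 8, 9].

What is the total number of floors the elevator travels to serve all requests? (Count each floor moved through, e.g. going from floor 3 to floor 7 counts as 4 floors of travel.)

Start at floor 10 moving up, LOOK stop order: [9, 8, 4, 3, 2, 1]
  10 → 9: |9-10| = 1, total = 1
  9 → 8: |8-9| = 1, total = 2
  8 → 4: |4-8| = 4, total = 6
  4 → 3: |3-4| = 1, total = 7
  3 → 2: |2-3| = 1, total = 8
  2 → 1: |1-2| = 1, total = 9

Answer: 9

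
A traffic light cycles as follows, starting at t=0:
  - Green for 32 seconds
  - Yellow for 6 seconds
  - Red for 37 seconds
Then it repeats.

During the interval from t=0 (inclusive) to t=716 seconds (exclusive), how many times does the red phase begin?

Cycle = 32+6+37 = 75s
red phase starts at t = k*75 + 38 for k=0,1,2,...
Need k*75+38 < 716 → k < 9.040
k ∈ {0, ..., 9} → 10 starts

Answer: 10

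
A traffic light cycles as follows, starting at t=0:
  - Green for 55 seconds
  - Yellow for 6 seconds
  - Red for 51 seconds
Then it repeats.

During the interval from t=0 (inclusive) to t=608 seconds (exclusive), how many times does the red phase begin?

Cycle = 55+6+51 = 112s
red phase starts at t = k*112 + 61 for k=0,1,2,...
Need k*112+61 < 608 → k < 4.884
k ∈ {0, ..., 4} → 5 starts

Answer: 5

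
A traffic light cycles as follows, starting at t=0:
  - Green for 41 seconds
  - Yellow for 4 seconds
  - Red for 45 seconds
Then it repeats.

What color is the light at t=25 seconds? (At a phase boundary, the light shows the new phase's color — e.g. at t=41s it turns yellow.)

Cycle length = 41 + 4 + 45 = 90s
t = 25, phase_t = 25 mod 90 = 25
25 < 41 (green end) → GREEN

Answer: green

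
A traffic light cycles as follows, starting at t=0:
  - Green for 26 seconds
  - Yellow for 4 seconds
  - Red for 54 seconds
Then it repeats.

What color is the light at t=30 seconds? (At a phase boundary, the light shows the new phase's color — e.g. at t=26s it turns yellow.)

Answer: red

Derivation:
Cycle length = 26 + 4 + 54 = 84s
t = 30, phase_t = 30 mod 84 = 30
30 >= 30 → RED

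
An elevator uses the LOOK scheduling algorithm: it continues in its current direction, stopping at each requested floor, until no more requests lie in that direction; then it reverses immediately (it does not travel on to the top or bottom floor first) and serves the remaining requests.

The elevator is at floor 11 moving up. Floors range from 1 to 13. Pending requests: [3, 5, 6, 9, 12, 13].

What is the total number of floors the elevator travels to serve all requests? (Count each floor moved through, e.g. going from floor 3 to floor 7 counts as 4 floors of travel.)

Answer: 12

Derivation:
Start at floor 11 moving up, LOOK stop order: [12, 13, 9, 6, 5, 3]
  11 → 12: |12-11| = 1, total = 1
  12 → 13: |13-12| = 1, total = 2
  13 → 9: |9-13| = 4, total = 6
  9 → 6: |6-9| = 3, total = 9
  6 → 5: |5-6| = 1, total = 10
  5 → 3: |3-5| = 2, total = 12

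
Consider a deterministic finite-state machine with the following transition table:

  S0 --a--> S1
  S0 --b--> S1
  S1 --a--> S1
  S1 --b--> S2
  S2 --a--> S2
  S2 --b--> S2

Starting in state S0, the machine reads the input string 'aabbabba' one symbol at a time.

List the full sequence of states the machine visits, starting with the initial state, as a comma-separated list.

Answer: S0, S1, S1, S2, S2, S2, S2, S2, S2

Derivation:
Start: S0
  read 'a': S0 --a--> S1
  read 'a': S1 --a--> S1
  read 'b': S1 --b--> S2
  read 'b': S2 --b--> S2
  read 'a': S2 --a--> S2
  read 'b': S2 --b--> S2
  read 'b': S2 --b--> S2
  read 'a': S2 --a--> S2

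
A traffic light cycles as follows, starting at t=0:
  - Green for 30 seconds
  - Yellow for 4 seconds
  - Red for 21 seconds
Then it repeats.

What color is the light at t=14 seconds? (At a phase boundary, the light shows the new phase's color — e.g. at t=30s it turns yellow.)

Cycle length = 30 + 4 + 21 = 55s
t = 14, phase_t = 14 mod 55 = 14
14 < 30 (green end) → GREEN

Answer: green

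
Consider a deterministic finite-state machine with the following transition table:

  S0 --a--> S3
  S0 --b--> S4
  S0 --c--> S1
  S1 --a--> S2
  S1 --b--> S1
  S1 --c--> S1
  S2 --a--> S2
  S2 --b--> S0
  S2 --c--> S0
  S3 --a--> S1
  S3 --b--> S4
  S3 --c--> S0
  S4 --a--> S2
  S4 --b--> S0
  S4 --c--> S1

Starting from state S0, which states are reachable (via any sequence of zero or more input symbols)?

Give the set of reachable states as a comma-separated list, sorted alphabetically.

BFS from S0:
  visit S0: S0--a-->S3 (new), S0--b-->S4 (new), S0--c-->S1 (new)
  visit S3: S3--a-->S1 (seen), S3--b-->S4 (seen), S3--c-->S0 (seen)
  visit S4: S4--a-->S2 (new), S4--b-->S0 (seen), S4--c-->S1 (seen)
  visit S1: S1--a-->S2 (seen), S1--b-->S1 (seen), S1--c-->S1 (seen)
  visit S2: S2--a-->S2 (seen), S2--b-->S0 (seen), S2--c-->S0 (seen)

Answer: S0, S1, S2, S3, S4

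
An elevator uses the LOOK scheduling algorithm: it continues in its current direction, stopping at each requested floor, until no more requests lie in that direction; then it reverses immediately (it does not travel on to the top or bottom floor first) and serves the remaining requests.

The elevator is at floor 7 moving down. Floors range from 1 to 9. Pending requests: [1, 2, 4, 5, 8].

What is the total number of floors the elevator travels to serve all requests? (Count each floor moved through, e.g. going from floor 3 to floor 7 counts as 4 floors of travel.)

Start at floor 7 moving down, LOOK stop order: [5, 4, 2, 1, 8]
  7 → 5: |5-7| = 2, total = 2
  5 → 4: |4-5| = 1, total = 3
  4 → 2: |2-4| = 2, total = 5
  2 → 1: |1-2| = 1, total = 6
  1 → 8: |8-1| = 7, total = 13

Answer: 13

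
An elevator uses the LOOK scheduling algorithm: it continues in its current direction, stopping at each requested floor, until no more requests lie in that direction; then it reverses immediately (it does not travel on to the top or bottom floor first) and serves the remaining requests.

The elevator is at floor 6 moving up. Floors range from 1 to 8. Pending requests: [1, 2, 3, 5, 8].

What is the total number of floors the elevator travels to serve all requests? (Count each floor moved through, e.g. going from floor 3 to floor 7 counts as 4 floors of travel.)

Answer: 9

Derivation:
Start at floor 6 moving up, LOOK stop order: [8, 5, 3, 2, 1]
  6 → 8: |8-6| = 2, total = 2
  8 → 5: |5-8| = 3, total = 5
  5 → 3: |3-5| = 2, total = 7
  3 → 2: |2-3| = 1, total = 8
  2 → 1: |1-2| = 1, total = 9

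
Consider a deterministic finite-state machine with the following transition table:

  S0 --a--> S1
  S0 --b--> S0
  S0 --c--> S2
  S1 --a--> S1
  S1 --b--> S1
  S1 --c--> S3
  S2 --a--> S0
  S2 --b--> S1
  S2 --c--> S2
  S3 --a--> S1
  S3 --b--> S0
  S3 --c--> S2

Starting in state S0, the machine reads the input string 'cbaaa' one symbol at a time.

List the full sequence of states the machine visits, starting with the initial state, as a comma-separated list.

Start: S0
  read 'c': S0 --c--> S2
  read 'b': S2 --b--> S1
  read 'a': S1 --a--> S1
  read 'a': S1 --a--> S1
  read 'a': S1 --a--> S1

Answer: S0, S2, S1, S1, S1, S1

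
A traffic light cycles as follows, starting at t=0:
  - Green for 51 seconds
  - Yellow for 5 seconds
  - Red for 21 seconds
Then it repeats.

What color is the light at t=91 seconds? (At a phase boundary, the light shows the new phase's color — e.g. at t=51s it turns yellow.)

Answer: green

Derivation:
Cycle length = 51 + 5 + 21 = 77s
t = 91, phase_t = 91 mod 77 = 14
14 < 51 (green end) → GREEN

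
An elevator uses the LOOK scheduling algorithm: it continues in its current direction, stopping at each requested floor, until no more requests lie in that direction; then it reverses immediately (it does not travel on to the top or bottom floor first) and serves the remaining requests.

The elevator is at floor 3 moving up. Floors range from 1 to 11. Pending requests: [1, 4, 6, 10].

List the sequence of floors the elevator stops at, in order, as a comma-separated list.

Current: 3, moving UP
Serve above first (ascending): [4, 6, 10]
Then reverse, serve below (descending): [1]

Answer: 4, 6, 10, 1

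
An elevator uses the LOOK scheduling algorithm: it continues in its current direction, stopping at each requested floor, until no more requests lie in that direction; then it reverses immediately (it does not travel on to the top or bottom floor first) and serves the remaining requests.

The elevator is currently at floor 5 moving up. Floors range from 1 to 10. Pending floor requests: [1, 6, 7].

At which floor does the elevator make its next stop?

Answer: 6

Derivation:
Current floor: 5, direction: up
Requests above: [6, 7]
Requests below: [1]
Moving up and requests lie above → nearest above is min([6, 7]) = 6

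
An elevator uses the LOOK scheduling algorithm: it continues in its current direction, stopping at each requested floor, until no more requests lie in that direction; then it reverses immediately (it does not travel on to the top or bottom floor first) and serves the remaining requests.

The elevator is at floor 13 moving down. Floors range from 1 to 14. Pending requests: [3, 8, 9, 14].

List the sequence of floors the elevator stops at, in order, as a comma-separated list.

Answer: 9, 8, 3, 14

Derivation:
Current: 13, moving DOWN
Serve below first (descending): [9, 8, 3]
Then reverse, serve above (ascending): [14]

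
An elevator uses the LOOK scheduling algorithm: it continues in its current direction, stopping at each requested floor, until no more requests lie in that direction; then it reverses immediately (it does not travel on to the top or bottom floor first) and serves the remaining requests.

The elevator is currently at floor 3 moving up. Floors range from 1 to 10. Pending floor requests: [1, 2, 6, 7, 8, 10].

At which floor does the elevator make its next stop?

Current floor: 3, direction: up
Requests above: [6, 7, 8, 10]
Requests below: [1, 2]
Moving up and requests lie above → nearest above is min([6, 7, 8, 10]) = 6

Answer: 6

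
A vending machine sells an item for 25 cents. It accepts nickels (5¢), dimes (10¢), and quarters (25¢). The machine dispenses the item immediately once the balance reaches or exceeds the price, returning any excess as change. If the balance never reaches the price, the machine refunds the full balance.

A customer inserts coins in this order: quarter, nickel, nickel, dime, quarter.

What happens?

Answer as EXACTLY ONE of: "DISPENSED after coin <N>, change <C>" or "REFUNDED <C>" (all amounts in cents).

Price: 25¢
Coin 1 (quarter, 25¢): balance = 25¢
  → balance >= price → DISPENSE, change = 25 - 25 = 0¢

Answer: DISPENSED after coin 1, change 0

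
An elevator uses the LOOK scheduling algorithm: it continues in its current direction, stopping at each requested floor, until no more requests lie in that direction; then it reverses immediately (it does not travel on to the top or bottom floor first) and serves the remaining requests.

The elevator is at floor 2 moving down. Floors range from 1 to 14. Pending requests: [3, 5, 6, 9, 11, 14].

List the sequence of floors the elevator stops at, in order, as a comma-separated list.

Current: 2, moving DOWN
Serve below first (descending): []
Then reverse, serve above (ascending): [3, 5, 6, 9, 11, 14]

Answer: 3, 5, 6, 9, 11, 14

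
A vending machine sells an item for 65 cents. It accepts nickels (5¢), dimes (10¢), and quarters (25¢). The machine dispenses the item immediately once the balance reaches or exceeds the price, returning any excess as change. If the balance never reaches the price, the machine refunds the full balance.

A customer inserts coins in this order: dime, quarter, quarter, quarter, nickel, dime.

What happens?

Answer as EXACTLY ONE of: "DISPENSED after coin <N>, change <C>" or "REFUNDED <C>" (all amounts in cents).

Answer: DISPENSED after coin 4, change 20

Derivation:
Price: 65¢
Coin 1 (dime, 10¢): balance = 10¢
Coin 2 (quarter, 25¢): balance = 35¢
Coin 3 (quarter, 25¢): balance = 60¢
Coin 4 (quarter, 25¢): balance = 85¢
  → balance >= price → DISPENSE, change = 85 - 65 = 20¢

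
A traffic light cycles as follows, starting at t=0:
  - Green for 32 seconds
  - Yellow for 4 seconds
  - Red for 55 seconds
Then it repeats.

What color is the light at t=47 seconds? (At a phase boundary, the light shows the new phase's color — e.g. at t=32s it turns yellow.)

Answer: red

Derivation:
Cycle length = 32 + 4 + 55 = 91s
t = 47, phase_t = 47 mod 91 = 47
47 >= 36 → RED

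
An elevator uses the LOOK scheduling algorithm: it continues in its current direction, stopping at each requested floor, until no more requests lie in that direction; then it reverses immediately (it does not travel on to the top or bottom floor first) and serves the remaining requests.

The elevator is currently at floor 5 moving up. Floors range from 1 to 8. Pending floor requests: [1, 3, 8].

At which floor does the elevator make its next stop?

Answer: 8

Derivation:
Current floor: 5, direction: up
Requests above: [8]
Requests below: [1, 3]
Moving up and requests lie above → nearest above is min([8]) = 8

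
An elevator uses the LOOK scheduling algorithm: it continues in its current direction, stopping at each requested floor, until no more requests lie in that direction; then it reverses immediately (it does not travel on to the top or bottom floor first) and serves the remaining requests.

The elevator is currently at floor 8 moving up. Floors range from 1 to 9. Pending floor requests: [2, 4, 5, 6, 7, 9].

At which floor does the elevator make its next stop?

Current floor: 8, direction: up
Requests above: [9]
Requests below: [2, 4, 5, 6, 7]
Moving up and requests lie above → nearest above is min([9]) = 9

Answer: 9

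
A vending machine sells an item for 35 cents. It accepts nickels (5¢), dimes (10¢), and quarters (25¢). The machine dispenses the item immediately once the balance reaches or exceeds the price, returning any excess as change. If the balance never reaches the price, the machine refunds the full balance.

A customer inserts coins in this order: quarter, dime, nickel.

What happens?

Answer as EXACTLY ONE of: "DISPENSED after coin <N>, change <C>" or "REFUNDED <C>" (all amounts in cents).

Answer: DISPENSED after coin 2, change 0

Derivation:
Price: 35¢
Coin 1 (quarter, 25¢): balance = 25¢
Coin 2 (dime, 10¢): balance = 35¢
  → balance >= price → DISPENSE, change = 35 - 35 = 0¢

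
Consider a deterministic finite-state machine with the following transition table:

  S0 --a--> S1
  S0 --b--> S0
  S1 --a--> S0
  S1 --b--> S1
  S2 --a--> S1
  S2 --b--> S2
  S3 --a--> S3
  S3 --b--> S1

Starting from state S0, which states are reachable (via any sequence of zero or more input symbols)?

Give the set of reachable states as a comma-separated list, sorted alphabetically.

Answer: S0, S1

Derivation:
BFS from S0:
  visit S0: S0--a-->S1 (new), S0--b-->S0 (seen)
  visit S1: S1--a-->S0 (seen), S1--b-->S1 (seen)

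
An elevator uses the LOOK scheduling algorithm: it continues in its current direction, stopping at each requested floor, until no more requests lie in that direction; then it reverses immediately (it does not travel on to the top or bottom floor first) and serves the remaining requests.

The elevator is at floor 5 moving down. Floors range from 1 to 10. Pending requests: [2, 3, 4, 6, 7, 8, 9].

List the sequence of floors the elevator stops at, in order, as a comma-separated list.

Current: 5, moving DOWN
Serve below first (descending): [4, 3, 2]
Then reverse, serve above (ascending): [6, 7, 8, 9]

Answer: 4, 3, 2, 6, 7, 8, 9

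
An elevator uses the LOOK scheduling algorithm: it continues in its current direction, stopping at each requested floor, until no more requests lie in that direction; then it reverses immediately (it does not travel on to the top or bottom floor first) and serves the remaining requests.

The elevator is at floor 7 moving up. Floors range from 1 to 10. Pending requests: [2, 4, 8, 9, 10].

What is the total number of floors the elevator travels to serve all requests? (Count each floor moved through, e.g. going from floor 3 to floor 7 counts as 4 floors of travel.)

Start at floor 7 moving up, LOOK stop order: [8, 9, 10, 4, 2]
  7 → 8: |8-7| = 1, total = 1
  8 → 9: |9-8| = 1, total = 2
  9 → 10: |10-9| = 1, total = 3
  10 → 4: |4-10| = 6, total = 9
  4 → 2: |2-4| = 2, total = 11

Answer: 11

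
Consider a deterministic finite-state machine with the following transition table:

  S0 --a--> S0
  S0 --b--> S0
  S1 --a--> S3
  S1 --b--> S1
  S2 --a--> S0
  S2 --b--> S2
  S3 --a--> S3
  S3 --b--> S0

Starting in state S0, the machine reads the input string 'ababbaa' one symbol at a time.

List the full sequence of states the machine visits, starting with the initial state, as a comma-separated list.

Answer: S0, S0, S0, S0, S0, S0, S0, S0

Derivation:
Start: S0
  read 'a': S0 --a--> S0
  read 'b': S0 --b--> S0
  read 'a': S0 --a--> S0
  read 'b': S0 --b--> S0
  read 'b': S0 --b--> S0
  read 'a': S0 --a--> S0
  read 'a': S0 --a--> S0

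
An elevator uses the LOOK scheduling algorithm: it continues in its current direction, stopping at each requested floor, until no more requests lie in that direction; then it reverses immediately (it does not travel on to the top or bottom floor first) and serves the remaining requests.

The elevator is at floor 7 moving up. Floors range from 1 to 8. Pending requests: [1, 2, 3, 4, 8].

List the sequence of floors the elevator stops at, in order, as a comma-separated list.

Answer: 8, 4, 3, 2, 1

Derivation:
Current: 7, moving UP
Serve above first (ascending): [8]
Then reverse, serve below (descending): [4, 3, 2, 1]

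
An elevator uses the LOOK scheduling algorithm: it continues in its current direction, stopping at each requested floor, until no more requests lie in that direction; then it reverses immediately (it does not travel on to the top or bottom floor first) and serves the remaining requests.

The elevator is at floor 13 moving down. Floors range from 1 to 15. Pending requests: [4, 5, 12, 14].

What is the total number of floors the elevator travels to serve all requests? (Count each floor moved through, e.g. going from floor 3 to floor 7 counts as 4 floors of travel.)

Answer: 19

Derivation:
Start at floor 13 moving down, LOOK stop order: [12, 5, 4, 14]
  13 → 12: |12-13| = 1, total = 1
  12 → 5: |5-12| = 7, total = 8
  5 → 4: |4-5| = 1, total = 9
  4 → 14: |14-4| = 10, total = 19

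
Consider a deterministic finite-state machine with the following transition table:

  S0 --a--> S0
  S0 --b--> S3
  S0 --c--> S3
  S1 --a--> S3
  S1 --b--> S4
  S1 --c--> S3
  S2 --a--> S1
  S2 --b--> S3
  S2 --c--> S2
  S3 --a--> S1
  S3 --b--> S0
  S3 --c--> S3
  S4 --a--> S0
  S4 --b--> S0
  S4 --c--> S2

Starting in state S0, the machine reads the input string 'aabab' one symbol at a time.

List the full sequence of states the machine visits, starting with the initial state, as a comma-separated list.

Start: S0
  read 'a': S0 --a--> S0
  read 'a': S0 --a--> S0
  read 'b': S0 --b--> S3
  read 'a': S3 --a--> S1
  read 'b': S1 --b--> S4

Answer: S0, S0, S0, S3, S1, S4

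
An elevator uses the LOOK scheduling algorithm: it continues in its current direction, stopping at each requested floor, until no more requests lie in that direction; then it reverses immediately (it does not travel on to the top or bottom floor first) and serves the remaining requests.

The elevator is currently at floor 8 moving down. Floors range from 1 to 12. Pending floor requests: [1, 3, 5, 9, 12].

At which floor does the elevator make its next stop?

Current floor: 8, direction: down
Requests above: [9, 12]
Requests below: [1, 3, 5]
Moving down and requests lie below → nearest below is max([1, 3, 5]) = 5

Answer: 5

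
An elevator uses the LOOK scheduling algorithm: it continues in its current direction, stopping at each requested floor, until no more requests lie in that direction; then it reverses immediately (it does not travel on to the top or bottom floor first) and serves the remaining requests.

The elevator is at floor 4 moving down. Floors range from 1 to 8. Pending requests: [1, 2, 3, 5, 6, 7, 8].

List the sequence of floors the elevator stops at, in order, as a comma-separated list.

Answer: 3, 2, 1, 5, 6, 7, 8

Derivation:
Current: 4, moving DOWN
Serve below first (descending): [3, 2, 1]
Then reverse, serve above (ascending): [5, 6, 7, 8]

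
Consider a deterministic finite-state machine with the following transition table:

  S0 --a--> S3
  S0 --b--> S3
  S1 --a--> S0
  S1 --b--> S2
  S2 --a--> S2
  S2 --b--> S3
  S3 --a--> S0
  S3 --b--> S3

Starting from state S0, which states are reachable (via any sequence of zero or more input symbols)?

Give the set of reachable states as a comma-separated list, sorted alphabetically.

Answer: S0, S3

Derivation:
BFS from S0:
  visit S0: S0--a-->S3 (new), S0--b-->S3 (seen)
  visit S3: S3--a-->S0 (seen), S3--b-->S3 (seen)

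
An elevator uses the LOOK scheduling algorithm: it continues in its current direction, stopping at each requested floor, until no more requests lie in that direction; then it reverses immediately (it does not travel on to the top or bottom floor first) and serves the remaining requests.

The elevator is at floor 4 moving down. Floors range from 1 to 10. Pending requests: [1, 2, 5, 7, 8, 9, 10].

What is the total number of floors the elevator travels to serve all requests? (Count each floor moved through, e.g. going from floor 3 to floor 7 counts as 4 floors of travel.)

Answer: 12

Derivation:
Start at floor 4 moving down, LOOK stop order: [2, 1, 5, 7, 8, 9, 10]
  4 → 2: |2-4| = 2, total = 2
  2 → 1: |1-2| = 1, total = 3
  1 → 5: |5-1| = 4, total = 7
  5 → 7: |7-5| = 2, total = 9
  7 → 8: |8-7| = 1, total = 10
  8 → 9: |9-8| = 1, total = 11
  9 → 10: |10-9| = 1, total = 12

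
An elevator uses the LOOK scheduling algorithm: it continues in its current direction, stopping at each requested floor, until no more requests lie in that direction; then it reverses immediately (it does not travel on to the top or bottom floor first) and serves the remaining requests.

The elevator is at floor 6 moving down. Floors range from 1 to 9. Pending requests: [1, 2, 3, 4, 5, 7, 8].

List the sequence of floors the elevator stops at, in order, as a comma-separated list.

Answer: 5, 4, 3, 2, 1, 7, 8

Derivation:
Current: 6, moving DOWN
Serve below first (descending): [5, 4, 3, 2, 1]
Then reverse, serve above (ascending): [7, 8]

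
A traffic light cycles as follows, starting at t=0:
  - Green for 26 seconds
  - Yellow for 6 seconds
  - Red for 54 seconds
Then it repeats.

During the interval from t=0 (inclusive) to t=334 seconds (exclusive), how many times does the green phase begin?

Answer: 4

Derivation:
Cycle = 26+6+54 = 86s
green phase starts at t = k*86 + 0 for k=0,1,2,...
Need k*86+0 < 334 → k < 3.884
k ∈ {0, ..., 3} → 4 starts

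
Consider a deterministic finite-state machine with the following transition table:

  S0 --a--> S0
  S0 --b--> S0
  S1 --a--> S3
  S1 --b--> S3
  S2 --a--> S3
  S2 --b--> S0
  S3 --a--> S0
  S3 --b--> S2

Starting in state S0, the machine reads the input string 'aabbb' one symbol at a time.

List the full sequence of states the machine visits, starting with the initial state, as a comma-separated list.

Answer: S0, S0, S0, S0, S0, S0

Derivation:
Start: S0
  read 'a': S0 --a--> S0
  read 'a': S0 --a--> S0
  read 'b': S0 --b--> S0
  read 'b': S0 --b--> S0
  read 'b': S0 --b--> S0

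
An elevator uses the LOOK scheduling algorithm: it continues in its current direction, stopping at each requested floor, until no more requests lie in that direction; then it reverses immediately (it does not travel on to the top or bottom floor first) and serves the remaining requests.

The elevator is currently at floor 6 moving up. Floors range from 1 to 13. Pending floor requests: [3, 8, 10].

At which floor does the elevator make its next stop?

Answer: 8

Derivation:
Current floor: 6, direction: up
Requests above: [8, 10]
Requests below: [3]
Moving up and requests lie above → nearest above is min([8, 10]) = 8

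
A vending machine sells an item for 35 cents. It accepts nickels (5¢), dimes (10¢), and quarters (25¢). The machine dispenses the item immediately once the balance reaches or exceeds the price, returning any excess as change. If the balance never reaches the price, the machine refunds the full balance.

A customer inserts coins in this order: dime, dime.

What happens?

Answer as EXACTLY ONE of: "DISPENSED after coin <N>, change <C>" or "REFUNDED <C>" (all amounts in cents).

Price: 35¢
Coin 1 (dime, 10¢): balance = 10¢
Coin 2 (dime, 10¢): balance = 20¢
All coins inserted, balance 20¢ < price 35¢ → REFUND 20¢

Answer: REFUNDED 20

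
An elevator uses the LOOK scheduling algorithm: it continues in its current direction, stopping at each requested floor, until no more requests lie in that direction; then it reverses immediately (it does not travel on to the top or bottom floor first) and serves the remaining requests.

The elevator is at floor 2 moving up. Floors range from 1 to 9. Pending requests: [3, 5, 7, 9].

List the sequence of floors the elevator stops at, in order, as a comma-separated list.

Current: 2, moving UP
Serve above first (ascending): [3, 5, 7, 9]
Then reverse, serve below (descending): []

Answer: 3, 5, 7, 9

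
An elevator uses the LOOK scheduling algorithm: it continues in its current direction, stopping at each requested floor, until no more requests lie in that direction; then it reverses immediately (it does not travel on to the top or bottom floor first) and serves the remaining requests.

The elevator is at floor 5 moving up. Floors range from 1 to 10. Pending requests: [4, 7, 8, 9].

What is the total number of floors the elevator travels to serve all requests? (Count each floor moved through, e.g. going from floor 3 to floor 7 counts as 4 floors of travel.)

Start at floor 5 moving up, LOOK stop order: [7, 8, 9, 4]
  5 → 7: |7-5| = 2, total = 2
  7 → 8: |8-7| = 1, total = 3
  8 → 9: |9-8| = 1, total = 4
  9 → 4: |4-9| = 5, total = 9

Answer: 9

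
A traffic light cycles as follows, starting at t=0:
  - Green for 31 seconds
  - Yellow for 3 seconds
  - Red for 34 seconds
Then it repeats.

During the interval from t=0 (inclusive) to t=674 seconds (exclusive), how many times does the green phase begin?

Cycle = 31+3+34 = 68s
green phase starts at t = k*68 + 0 for k=0,1,2,...
Need k*68+0 < 674 → k < 9.912
k ∈ {0, ..., 9} → 10 starts

Answer: 10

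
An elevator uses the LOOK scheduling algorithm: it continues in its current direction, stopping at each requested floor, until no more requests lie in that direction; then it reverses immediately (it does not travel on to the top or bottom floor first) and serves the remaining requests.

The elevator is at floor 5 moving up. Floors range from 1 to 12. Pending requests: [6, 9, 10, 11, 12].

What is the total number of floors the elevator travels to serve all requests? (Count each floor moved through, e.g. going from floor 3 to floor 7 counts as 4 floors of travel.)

Answer: 7

Derivation:
Start at floor 5 moving up, LOOK stop order: [6, 9, 10, 11, 12]
  5 → 6: |6-5| = 1, total = 1
  6 → 9: |9-6| = 3, total = 4
  9 → 10: |10-9| = 1, total = 5
  10 → 11: |11-10| = 1, total = 6
  11 → 12: |12-11| = 1, total = 7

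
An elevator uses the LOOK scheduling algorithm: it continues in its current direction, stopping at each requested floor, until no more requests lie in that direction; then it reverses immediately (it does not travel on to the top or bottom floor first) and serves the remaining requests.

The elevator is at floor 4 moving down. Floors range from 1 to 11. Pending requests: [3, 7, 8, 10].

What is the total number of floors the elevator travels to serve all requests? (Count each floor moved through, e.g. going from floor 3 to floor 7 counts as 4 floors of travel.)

Answer: 8

Derivation:
Start at floor 4 moving down, LOOK stop order: [3, 7, 8, 10]
  4 → 3: |3-4| = 1, total = 1
  3 → 7: |7-3| = 4, total = 5
  7 → 8: |8-7| = 1, total = 6
  8 → 10: |10-8| = 2, total = 8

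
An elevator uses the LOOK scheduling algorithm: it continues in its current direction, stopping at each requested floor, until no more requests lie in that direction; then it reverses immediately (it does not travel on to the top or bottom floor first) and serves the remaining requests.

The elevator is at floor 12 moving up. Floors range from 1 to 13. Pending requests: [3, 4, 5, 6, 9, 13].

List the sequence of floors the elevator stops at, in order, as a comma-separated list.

Answer: 13, 9, 6, 5, 4, 3

Derivation:
Current: 12, moving UP
Serve above first (ascending): [13]
Then reverse, serve below (descending): [9, 6, 5, 4, 3]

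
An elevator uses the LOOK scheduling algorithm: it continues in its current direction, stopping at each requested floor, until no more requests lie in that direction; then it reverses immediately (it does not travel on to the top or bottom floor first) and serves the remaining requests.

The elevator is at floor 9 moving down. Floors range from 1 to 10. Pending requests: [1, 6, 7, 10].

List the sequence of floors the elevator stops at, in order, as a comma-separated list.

Answer: 7, 6, 1, 10

Derivation:
Current: 9, moving DOWN
Serve below first (descending): [7, 6, 1]
Then reverse, serve above (ascending): [10]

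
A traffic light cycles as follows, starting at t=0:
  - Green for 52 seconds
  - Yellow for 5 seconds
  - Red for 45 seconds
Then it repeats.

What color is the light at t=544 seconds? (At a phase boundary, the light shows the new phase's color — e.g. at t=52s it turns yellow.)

Answer: green

Derivation:
Cycle length = 52 + 5 + 45 = 102s
t = 544, phase_t = 544 mod 102 = 34
34 < 52 (green end) → GREEN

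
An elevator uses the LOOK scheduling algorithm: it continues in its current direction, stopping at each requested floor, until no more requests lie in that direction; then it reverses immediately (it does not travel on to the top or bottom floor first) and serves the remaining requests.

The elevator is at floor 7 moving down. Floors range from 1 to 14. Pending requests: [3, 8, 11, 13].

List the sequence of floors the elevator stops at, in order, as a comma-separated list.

Current: 7, moving DOWN
Serve below first (descending): [3]
Then reverse, serve above (ascending): [8, 11, 13]

Answer: 3, 8, 11, 13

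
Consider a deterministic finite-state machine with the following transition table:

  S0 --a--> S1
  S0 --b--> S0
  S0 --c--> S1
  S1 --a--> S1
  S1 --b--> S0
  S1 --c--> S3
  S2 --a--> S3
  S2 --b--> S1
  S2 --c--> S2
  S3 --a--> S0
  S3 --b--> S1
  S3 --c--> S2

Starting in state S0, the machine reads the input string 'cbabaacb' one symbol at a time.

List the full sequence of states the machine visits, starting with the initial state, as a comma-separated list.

Start: S0
  read 'c': S0 --c--> S1
  read 'b': S1 --b--> S0
  read 'a': S0 --a--> S1
  read 'b': S1 --b--> S0
  read 'a': S0 --a--> S1
  read 'a': S1 --a--> S1
  read 'c': S1 --c--> S3
  read 'b': S3 --b--> S1

Answer: S0, S1, S0, S1, S0, S1, S1, S3, S1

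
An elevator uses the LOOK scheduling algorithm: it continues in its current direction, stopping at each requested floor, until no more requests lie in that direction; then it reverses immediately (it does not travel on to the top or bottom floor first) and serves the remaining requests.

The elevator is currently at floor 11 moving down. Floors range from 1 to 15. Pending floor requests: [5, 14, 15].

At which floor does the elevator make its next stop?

Current floor: 11, direction: down
Requests above: [14, 15]
Requests below: [5]
Moving down and requests lie below → nearest below is max([5]) = 5

Answer: 5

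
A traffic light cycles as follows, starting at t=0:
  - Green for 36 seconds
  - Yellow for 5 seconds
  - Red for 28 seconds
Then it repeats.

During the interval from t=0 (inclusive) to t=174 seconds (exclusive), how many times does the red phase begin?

Cycle = 36+5+28 = 69s
red phase starts at t = k*69 + 41 for k=0,1,2,...
Need k*69+41 < 174 → k < 1.928
k ∈ {0, ..., 1} → 2 starts

Answer: 2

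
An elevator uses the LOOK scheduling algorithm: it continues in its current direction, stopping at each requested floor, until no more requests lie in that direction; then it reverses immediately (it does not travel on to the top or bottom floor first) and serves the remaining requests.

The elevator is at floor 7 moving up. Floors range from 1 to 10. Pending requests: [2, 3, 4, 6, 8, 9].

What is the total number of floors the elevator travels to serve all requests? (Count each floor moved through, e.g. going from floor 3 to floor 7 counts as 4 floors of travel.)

Answer: 9

Derivation:
Start at floor 7 moving up, LOOK stop order: [8, 9, 6, 4, 3, 2]
  7 → 8: |8-7| = 1, total = 1
  8 → 9: |9-8| = 1, total = 2
  9 → 6: |6-9| = 3, total = 5
  6 → 4: |4-6| = 2, total = 7
  4 → 3: |3-4| = 1, total = 8
  3 → 2: |2-3| = 1, total = 9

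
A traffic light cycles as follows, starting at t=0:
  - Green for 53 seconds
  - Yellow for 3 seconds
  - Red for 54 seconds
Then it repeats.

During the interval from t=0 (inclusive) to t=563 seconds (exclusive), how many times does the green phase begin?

Answer: 6

Derivation:
Cycle = 53+3+54 = 110s
green phase starts at t = k*110 + 0 for k=0,1,2,...
Need k*110+0 < 563 → k < 5.118
k ∈ {0, ..., 5} → 6 starts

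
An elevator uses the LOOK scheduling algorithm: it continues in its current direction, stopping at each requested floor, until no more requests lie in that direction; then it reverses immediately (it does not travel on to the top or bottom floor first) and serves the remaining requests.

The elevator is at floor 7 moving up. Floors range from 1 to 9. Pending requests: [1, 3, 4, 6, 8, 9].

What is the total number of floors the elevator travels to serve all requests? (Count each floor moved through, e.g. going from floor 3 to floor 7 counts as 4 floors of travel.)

Start at floor 7 moving up, LOOK stop order: [8, 9, 6, 4, 3, 1]
  7 → 8: |8-7| = 1, total = 1
  8 → 9: |9-8| = 1, total = 2
  9 → 6: |6-9| = 3, total = 5
  6 → 4: |4-6| = 2, total = 7
  4 → 3: |3-4| = 1, total = 8
  3 → 1: |1-3| = 2, total = 10

Answer: 10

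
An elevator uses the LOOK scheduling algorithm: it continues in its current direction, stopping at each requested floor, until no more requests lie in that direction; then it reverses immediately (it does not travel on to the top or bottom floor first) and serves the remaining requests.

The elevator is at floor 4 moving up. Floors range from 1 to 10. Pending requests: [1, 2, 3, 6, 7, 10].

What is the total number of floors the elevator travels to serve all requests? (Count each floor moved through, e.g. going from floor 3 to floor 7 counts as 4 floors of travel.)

Start at floor 4 moving up, LOOK stop order: [6, 7, 10, 3, 2, 1]
  4 → 6: |6-4| = 2, total = 2
  6 → 7: |7-6| = 1, total = 3
  7 → 10: |10-7| = 3, total = 6
  10 → 3: |3-10| = 7, total = 13
  3 → 2: |2-3| = 1, total = 14
  2 → 1: |1-2| = 1, total = 15

Answer: 15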